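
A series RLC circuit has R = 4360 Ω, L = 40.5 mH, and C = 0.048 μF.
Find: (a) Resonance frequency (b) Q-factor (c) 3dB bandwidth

Step 1 — Resonance: ω₀ = 1/√(LC) = 1/√(0.0405·4.8e-08) = 2.268e+04 rad/s.
Step 2 — f₀ = ω₀/(2π) = 3610 Hz.
Step 3 — Series Q: Q = ω₀L/R = 2.268e+04·0.0405/4360 = 0.2107.
Step 4 — Bandwidth: Δω = ω₀/Q = 1.077e+05 rad/s; BW = Δω/(2π) = 1.713e+04 Hz.

(a) f₀ = 3610 Hz  (b) Q = 0.2107  (c) BW = 1.713e+04 Hz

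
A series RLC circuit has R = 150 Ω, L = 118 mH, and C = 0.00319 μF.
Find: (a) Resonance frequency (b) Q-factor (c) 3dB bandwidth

Step 1 — Resonance: ω₀ = 1/√(LC) = 1/√(0.118·3.19e-09) = 5.154e+04 rad/s.
Step 2 — f₀ = ω₀/(2π) = 8203 Hz.
Step 3 — Series Q: Q = ω₀L/R = 5.154e+04·0.118/150 = 40.55.
Step 4 — Bandwidth: Δω = ω₀/Q = 1271 rad/s; BW = Δω/(2π) = 202.3 Hz.

(a) f₀ = 8203 Hz  (b) Q = 40.55  (c) BW = 202.3 Hz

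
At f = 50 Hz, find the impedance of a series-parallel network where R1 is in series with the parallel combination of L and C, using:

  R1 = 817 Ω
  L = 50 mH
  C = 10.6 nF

Step 1 — Angular frequency: ω = 2π·f = 2π·50 = 314.2 rad/s.
Step 2 — Component impedances:
  R1: Z = R = 817 Ω
  L: Z = jωL = j·314.2·0.05 = 0 + j15.71 Ω
  C: Z = 1/(jωC) = -j/(ω·C) = 0 - j3.003e+05 Ω
Step 3 — Parallel branch: L || C = 1/(1/L + 1/C) = 0 + j15.71 Ω.
Step 4 — Series with R1: Z_total = R1 + (L || C) = 817 + j15.71 Ω = 817.2∠1.1° Ω.

Z = 817 + j15.71 Ω = 817.2∠1.1° Ω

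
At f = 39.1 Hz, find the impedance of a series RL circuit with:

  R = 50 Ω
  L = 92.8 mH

Step 1 — Angular frequency: ω = 2π·f = 2π·39.1 = 245.7 rad/s.
Step 2 — Component impedances:
  R: Z = R = 50 Ω
  L: Z = jωL = j·245.7·0.0928 = 0 + j22.8 Ω
Step 3 — Series combination: Z_total = R + L = 50 + j22.8 Ω = 54.95∠24.5° Ω.

Z = 50 + j22.8 Ω = 54.95∠24.5° Ω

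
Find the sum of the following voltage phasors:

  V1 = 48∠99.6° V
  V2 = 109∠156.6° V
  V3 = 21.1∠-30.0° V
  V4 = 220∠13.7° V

Step 1 — Convert each phasor to rectangular form:
  V1 = 48·(cos(99.6°) + j·sin(99.6°)) = -8.005 + j47.33 V
  V2 = 109·(cos(156.6°) + j·sin(156.6°)) = -100 + j43.29 V
  V3 = 21.1·(cos(-30.0°) + j·sin(-30.0°)) = 18.27 - j10.55 V
  V4 = 220·(cos(13.7°) + j·sin(13.7°)) = 213.7 + j52.1 V
Step 2 — Sum components: V_total = 124 + j132.2 V.
Step 3 — Convert to polar: |V_total| = 181.2 V, ∠V_total = 46.8°.

V_total = 181.2∠46.8° V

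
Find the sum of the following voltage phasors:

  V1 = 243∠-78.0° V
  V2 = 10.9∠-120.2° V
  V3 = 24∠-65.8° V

Step 1 — Convert each phasor to rectangular form:
  V1 = 243·(cos(-78.0°) + j·sin(-78.0°)) = 50.52 - j237.7 V
  V2 = 10.9·(cos(-120.2°) + j·sin(-120.2°)) = -5.483 - j9.421 V
  V3 = 24·(cos(-65.8°) + j·sin(-65.8°)) = 9.838 - j21.89 V
Step 2 — Sum components: V_total = 54.88 - j269 V.
Step 3 — Convert to polar: |V_total| = 274.5 V, ∠V_total = -78.5°.

V_total = 274.5∠-78.5° V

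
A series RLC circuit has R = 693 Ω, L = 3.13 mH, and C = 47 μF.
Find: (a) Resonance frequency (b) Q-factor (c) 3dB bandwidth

Step 1 — Resonance: ω₀ = 1/√(LC) = 1/√(0.00313·4.7e-05) = 2607 rad/s.
Step 2 — f₀ = ω₀/(2π) = 415 Hz.
Step 3 — Series Q: Q = ω₀L/R = 2607·0.00313/693 = 0.01178.
Step 4 — Bandwidth: Δω = ω₀/Q = 2.214e+05 rad/s; BW = Δω/(2π) = 3.524e+04 Hz.

(a) f₀ = 415 Hz  (b) Q = 0.01178  (c) BW = 3.524e+04 Hz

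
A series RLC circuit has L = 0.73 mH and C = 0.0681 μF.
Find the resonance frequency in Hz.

Step 1 — Resonance condition Im(Z)=0 gives ω₀ = 1/√(LC).
Step 2 — ω₀ = 1/√(0.00073·6.81e-08) = 1.418e+05 rad/s.
Step 3 — f₀ = ω₀/(2π) = 2.257e+04 Hz.

f₀ = 2.257e+04 Hz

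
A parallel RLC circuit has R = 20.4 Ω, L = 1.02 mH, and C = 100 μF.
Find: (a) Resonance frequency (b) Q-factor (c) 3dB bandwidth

Step 1 — Resonance: ω₀ = 1/√(LC) = 1/√(0.00102·0.0001) = 3131 rad/s.
Step 2 — f₀ = ω₀/(2π) = 498.3 Hz.
Step 3 — Parallel Q: Q = R/(ω₀L) = 20.4/(3131·0.00102) = 6.387.
Step 4 — Bandwidth: Δω = ω₀/Q = 490.2 rad/s; BW = Δω/(2π) = 78.02 Hz.

(a) f₀ = 498.3 Hz  (b) Q = 6.387  (c) BW = 78.02 Hz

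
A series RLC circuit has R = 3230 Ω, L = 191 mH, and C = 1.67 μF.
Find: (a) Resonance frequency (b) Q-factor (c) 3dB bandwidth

Step 1 — Resonance condition Im(Z)=0 gives ω₀ = 1/√(LC).
Step 2 — ω₀ = 1/√(0.191·1.67e-06) = 1771 rad/s.
Step 3 — f₀ = ω₀/(2π) = 281.8 Hz.
Step 4 — Series Q: Q = ω₀L/R = 1771·0.191/3230 = 0.1047.
Step 5 — 3dB bandwidth: Δω = ω₀/Q = 1.691e+04 rad/s; BW = Δω/(2π) = 2691 Hz.

(a) f₀ = 281.8 Hz  (b) Q = 0.1047  (c) BW = 2691 Hz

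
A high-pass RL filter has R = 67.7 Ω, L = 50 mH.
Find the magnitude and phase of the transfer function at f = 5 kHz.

Step 1 — Angular frequency: ω = 2π·5000 = 3.142e+04 rad/s.
Step 2 — Transfer function: H(jω) = jωL/(R + jωL).
Step 3 — Numerator jωL = j·1571; denominator R + jωL = 67.7 + j1571.
Step 4 — H = 0.9981 + j0.04302.
Step 5 — Magnitude: |H| = 0.9991 (-0.0 dB); phase: φ = 2.5°.

|H| = 0.9991 (-0.0 dB), φ = 2.5°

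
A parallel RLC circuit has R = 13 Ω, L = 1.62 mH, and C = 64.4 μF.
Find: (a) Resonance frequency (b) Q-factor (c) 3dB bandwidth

Step 1 — Resonance: ω₀ = 1/√(LC) = 1/√(0.00162·6.44e-05) = 3096 rad/s.
Step 2 — f₀ = ω₀/(2π) = 492.7 Hz.
Step 3 — Parallel Q: Q = R/(ω₀L) = 13/(3096·0.00162) = 2.592.
Step 4 — Bandwidth: Δω = ω₀/Q = 1194 rad/s; BW = Δω/(2π) = 190.1 Hz.

(a) f₀ = 492.7 Hz  (b) Q = 2.592  (c) BW = 190.1 Hz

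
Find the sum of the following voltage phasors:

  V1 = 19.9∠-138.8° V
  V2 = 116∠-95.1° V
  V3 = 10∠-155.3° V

Step 1 — Convert each phasor to rectangular form:
  V1 = 19.9·(cos(-138.8°) + j·sin(-138.8°)) = -14.97 - j13.11 V
  V2 = 116·(cos(-95.1°) + j·sin(-95.1°)) = -10.31 - j115.5 V
  V3 = 10·(cos(-155.3°) + j·sin(-155.3°)) = -9.085 - j4.179 V
Step 2 — Sum components: V_total = -34.37 - j132.8 V.
Step 3 — Convert to polar: |V_total| = 137.2 V, ∠V_total = -104.5°.

V_total = 137.2∠-104.5° V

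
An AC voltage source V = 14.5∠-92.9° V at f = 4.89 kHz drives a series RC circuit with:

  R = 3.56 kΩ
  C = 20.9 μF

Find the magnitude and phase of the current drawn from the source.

Step 1 — Angular frequency: ω = 2π·f = 2π·4890 = 3.072e+04 rad/s.
Step 2 — Component impedances:
  R: Z = R = 3560 Ω
  C: Z = 1/(jωC) = -j/(ω·C) = 0 - j1.557 Ω
Step 3 — Series combination: Z_total = R + C = 3560 - j1.557 Ω = 3560∠-0.0° Ω.
Step 4 — Source phasor: V = 14.5∠-92.9° V = -0.7336 - j14.48 V.
Step 5 — Ohm's law: I = V / Z_total = (-0.7336 - j14.48) / (3560 - j1.557) = -0.0002043 - j0.004068 A.
Step 6 — Convert to polar: |I| = 0.004073 A, ∠I = -92.9°.

I = 0.004073∠-92.9° A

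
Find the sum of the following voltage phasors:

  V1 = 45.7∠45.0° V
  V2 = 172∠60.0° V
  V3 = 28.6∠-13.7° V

Step 1 — Convert each phasor to rectangular form:
  V1 = 45.7·(cos(45.0°) + j·sin(45.0°)) = 32.31 + j32.31 V
  V2 = 172·(cos(60.0°) + j·sin(60.0°)) = 86 + j149 V
  V3 = 28.6·(cos(-13.7°) + j·sin(-13.7°)) = 27.79 - j6.774 V
Step 2 — Sum components: V_total = 146.1 + j174.5 V.
Step 3 — Convert to polar: |V_total| = 227.6 V, ∠V_total = 50.1°.

V_total = 227.6∠50.1° V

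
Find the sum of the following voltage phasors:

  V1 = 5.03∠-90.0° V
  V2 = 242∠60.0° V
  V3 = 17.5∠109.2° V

Step 1 — Convert each phasor to rectangular form:
  V1 = 5.03·(cos(-90.0°) + j·sin(-90.0°)) = 0 - j5.03 V
  V2 = 242·(cos(60.0°) + j·sin(60.0°)) = 121 + j209.6 V
  V3 = 17.5·(cos(109.2°) + j·sin(109.2°)) = -5.755 + j16.53 V
Step 2 — Sum components: V_total = 115.2 + j221.1 V.
Step 3 — Convert to polar: |V_total| = 249.3 V, ∠V_total = 62.5°.

V_total = 249.3∠62.5° V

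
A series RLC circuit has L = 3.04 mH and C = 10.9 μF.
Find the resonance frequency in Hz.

Step 1 — Resonance condition Im(Z)=0 gives ω₀ = 1/√(LC).
Step 2 — ω₀ = 1/√(0.00304·1.09e-05) = 5494 rad/s.
Step 3 — f₀ = ω₀/(2π) = 874.3 Hz.

f₀ = 874.3 Hz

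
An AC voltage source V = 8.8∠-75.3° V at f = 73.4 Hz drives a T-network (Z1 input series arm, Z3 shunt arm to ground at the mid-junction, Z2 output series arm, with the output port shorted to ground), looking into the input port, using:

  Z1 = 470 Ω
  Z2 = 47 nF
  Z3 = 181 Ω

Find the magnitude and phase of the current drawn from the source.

Step 1 — Angular frequency: ω = 2π·f = 2π·73.4 = 461.2 rad/s.
Step 2 — Component impedances:
  Z1: Z = R = 470 Ω
  Z2: Z = 1/(jωC) = -j/(ω·C) = 0 - j4.613e+04 Ω
  Z3: Z = R = 181 Ω
Step 3 — With the output port shorted to ground, the output series arm Z2 runs from the junction to ground; the shunt arm Z3 also runs from the junction to ground. They appear in parallel: Z3 || Z2 = 181 - j0.7101 Ω.
Step 4 — Series with input arm Z1: Z_in = Z1 + (Z3 || Z2) = 651 - j0.7101 Ω = 651∠-0.1° Ω.
Step 5 — Source phasor: V = 8.8∠-75.3° V = 2.233 - j8.512 V.
Step 6 — Ohm's law: I = V / Z_total = (2.233 - j8.512) / (651 - j0.7101) = 0.003444 - j0.01307 A.
Step 7 — Convert to polar: |I| = 0.01352 A, ∠I = -75.2°.

I = 0.01352∠-75.2° A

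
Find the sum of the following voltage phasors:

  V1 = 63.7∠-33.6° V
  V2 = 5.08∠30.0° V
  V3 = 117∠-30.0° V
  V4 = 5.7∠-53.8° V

Step 1 — Convert each phasor to rectangular form:
  V1 = 63.7·(cos(-33.6°) + j·sin(-33.6°)) = 53.06 - j35.25 V
  V2 = 5.08·(cos(30.0°) + j·sin(30.0°)) = 4.399 + j2.54 V
  V3 = 117·(cos(-30.0°) + j·sin(-30.0°)) = 101.3 - j58.5 V
  V4 = 5.7·(cos(-53.8°) + j·sin(-53.8°)) = 3.366 - j4.6 V
Step 2 — Sum components: V_total = 162.1 - j95.81 V.
Step 3 — Convert to polar: |V_total| = 188.3 V, ∠V_total = -30.6°.

V_total = 188.3∠-30.6° V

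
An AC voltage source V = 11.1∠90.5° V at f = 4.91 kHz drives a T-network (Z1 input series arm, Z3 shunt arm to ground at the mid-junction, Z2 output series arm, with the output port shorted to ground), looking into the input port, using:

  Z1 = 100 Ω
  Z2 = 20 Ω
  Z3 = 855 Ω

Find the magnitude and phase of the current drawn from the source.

Step 1 — Angular frequency: ω = 2π·f = 2π·4910 = 3.085e+04 rad/s.
Step 2 — Component impedances:
  Z1: Z = R = 100 Ω
  Z2: Z = R = 20 Ω
  Z3: Z = R = 855 Ω
Step 3 — With the output port shorted to ground, the output series arm Z2 runs from the junction to ground; the shunt arm Z3 also runs from the junction to ground. They appear in parallel: Z3 || Z2 = 19.54 Ω.
Step 4 — Series with input arm Z1: Z_in = Z1 + (Z3 || Z2) = 119.5 Ω = 119.5∠0.0° Ω.
Step 5 — Source phasor: V = 11.1∠90.5° V = -0.09686 + j11.1 V.
Step 6 — Ohm's law: I = V / Z_total = (-0.09686 + j11.1) / (119.5) = -0.0008103 + j0.09285 A.
Step 7 — Convert to polar: |I| = 0.09285 A, ∠I = 90.5°.

I = 0.09285∠90.5° A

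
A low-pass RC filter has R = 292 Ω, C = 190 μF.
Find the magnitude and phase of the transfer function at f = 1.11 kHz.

Step 1 — Angular frequency: ω = 2π·1110 = 6974 rad/s.
Step 2 — Transfer function: H(jω) = 1/(1 + jωRC).
Step 3 — Denominator: 1 + jωRC = 1 + j·6974·292·0.00019 = 1 + j386.9.
Step 4 — H = 6.679e-06 - j0.002584.
Step 5 — Magnitude: |H| = 0.002584 (-51.8 dB); phase: φ = -89.9°.

|H| = 0.002584 (-51.8 dB), φ = -89.9°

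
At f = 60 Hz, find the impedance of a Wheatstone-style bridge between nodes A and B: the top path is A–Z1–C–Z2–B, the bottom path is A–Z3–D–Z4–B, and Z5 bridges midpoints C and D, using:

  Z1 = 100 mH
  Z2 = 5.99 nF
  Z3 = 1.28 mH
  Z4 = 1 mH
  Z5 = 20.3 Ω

Step 1 — Angular frequency: ω = 2π·f = 2π·60 = 377 rad/s.
Step 2 — Component impedances:
  Z1: Z = jωL = j·377·0.1 = 0 + j37.7 Ω
  Z2: Z = 1/(jωC) = -j/(ω·C) = 0 - j4.428e+05 Ω
  Z3: Z = jωL = j·377·0.00128 = 0 + j0.4825 Ω
  Z4: Z = jωL = j·377·0.001 = 0 + j0.377 Ω
  Z5: Z = R = 20.3 Ω
Step 3 — Bridge requires nodal analysis (the Z5 bridge couples midpoints C and D, so the two paths cannot be reduced to a simple series/parallel combination). Setting node B to ground and injecting 1 A at node A, the 3-node admittance system at A, C, D solves to V_A = Z_AB = 0.002528 + j0.8548 Ω = 0.8548∠89.8° Ω.

Z = 0.002528 + j0.8548 Ω = 0.8548∠89.8° Ω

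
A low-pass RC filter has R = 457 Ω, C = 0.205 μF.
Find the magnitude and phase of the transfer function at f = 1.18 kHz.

Step 1 — Angular frequency: ω = 2π·1180 = 7414 rad/s.
Step 2 — Transfer function: H(jω) = 1/(1 + jωRC).
Step 3 — Denominator: 1 + jωRC = 1 + j·7414·457·2.05e-07 = 1 + j0.6946.
Step 4 — H = 0.6746 - j0.4685.
Step 5 — Magnitude: |H| = 0.8213 (-1.7 dB); phase: φ = -34.8°.

|H| = 0.8213 (-1.7 dB), φ = -34.8°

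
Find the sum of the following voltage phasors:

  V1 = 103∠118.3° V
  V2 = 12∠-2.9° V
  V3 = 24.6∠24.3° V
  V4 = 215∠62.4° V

Step 1 — Convert each phasor to rectangular form:
  V1 = 103·(cos(118.3°) + j·sin(118.3°)) = -48.83 + j90.69 V
  V2 = 12·(cos(-2.9°) + j·sin(-2.9°)) = 11.98 - j0.6071 V
  V3 = 24.6·(cos(24.3°) + j·sin(24.3°)) = 22.42 + j10.12 V
  V4 = 215·(cos(62.4°) + j·sin(62.4°)) = 99.61 + j190.5 V
Step 2 — Sum components: V_total = 85.18 + j290.7 V.
Step 3 — Convert to polar: |V_total| = 303 V, ∠V_total = 73.7°.

V_total = 303∠73.7° V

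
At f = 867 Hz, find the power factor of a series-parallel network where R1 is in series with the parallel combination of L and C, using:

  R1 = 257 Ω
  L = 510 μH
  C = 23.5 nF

Step 1 — Angular frequency: ω = 2π·f = 2π·867 = 5448 rad/s.
Step 2 — Component impedances:
  R1: Z = R = 257 Ω
  L: Z = jωL = j·5448·0.00051 = 0 + j2.778 Ω
  C: Z = 1/(jωC) = -j/(ω·C) = 0 - j7811 Ω
Step 3 — Parallel branch: L || C = 1/(1/L + 1/C) = 0 + j2.779 Ω.
Step 4 — Series with R1: Z_total = R1 + (L || C) = 257 + j2.779 Ω = 257∠0.6° Ω.
Step 5 — Power factor: PF = cos(φ) = Re(Z)/|Z| = 257/257.02 = 0.9999.
Step 6 — Type: Im(Z) = 2.779 ⇒ lagging (phase φ = 0.6°).

PF = 0.9999 (lagging, φ = 0.6°)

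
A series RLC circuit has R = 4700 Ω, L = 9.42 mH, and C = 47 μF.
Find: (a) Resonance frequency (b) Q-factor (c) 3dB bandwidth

Step 1 — Resonance: ω₀ = 1/√(LC) = 1/√(0.00942·4.7e-05) = 1503 rad/s.
Step 2 — f₀ = ω₀/(2π) = 239.2 Hz.
Step 3 — Series Q: Q = ω₀L/R = 1503·0.00942/4700 = 0.003012.
Step 4 — Bandwidth: Δω = ω₀/Q = 4.989e+05 rad/s; BW = Δω/(2π) = 7.941e+04 Hz.

(a) f₀ = 239.2 Hz  (b) Q = 0.003012  (c) BW = 7.941e+04 Hz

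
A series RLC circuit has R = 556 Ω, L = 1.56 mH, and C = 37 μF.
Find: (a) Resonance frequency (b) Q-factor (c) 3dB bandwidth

Step 1 — Resonance: ω₀ = 1/√(LC) = 1/√(0.00156·3.7e-05) = 4162 rad/s.
Step 2 — f₀ = ω₀/(2π) = 662.5 Hz.
Step 3 — Series Q: Q = ω₀L/R = 4162·0.00156/556 = 0.01168.
Step 4 — Bandwidth: Δω = ω₀/Q = 3.564e+05 rad/s; BW = Δω/(2π) = 5.672e+04 Hz.

(a) f₀ = 662.5 Hz  (b) Q = 0.01168  (c) BW = 5.672e+04 Hz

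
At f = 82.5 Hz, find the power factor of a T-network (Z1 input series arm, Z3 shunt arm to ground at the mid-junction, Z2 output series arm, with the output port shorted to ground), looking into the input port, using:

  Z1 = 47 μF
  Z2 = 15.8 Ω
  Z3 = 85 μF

Step 1 — Angular frequency: ω = 2π·f = 2π·82.5 = 518.4 rad/s.
Step 2 — Component impedances:
  Z1: Z = 1/(jωC) = -j/(ω·C) = 0 - j41.05 Ω
  Z2: Z = R = 15.8 Ω
  Z3: Z = 1/(jωC) = -j/(ω·C) = 0 - j22.7 Ω
Step 3 — With the output port shorted to ground, the output series arm Z2 runs from the junction to ground; the shunt arm Z3 also runs from the junction to ground. They appear in parallel: Z3 || Z2 = 10.64 - j7.409 Ω.
Step 4 — Series with input arm Z1: Z_in = Z1 + (Z3 || Z2) = 10.64 - j48.45 Ω = 49.61∠-77.6° Ω.
Step 5 — Power factor: PF = cos(φ) = Re(Z)/|Z| = 10.64/49.61 = 0.2145.
Step 6 — Type: Im(Z) = -48.45 ⇒ leading (phase φ = -77.6°).

PF = 0.2145 (leading, φ = -77.6°)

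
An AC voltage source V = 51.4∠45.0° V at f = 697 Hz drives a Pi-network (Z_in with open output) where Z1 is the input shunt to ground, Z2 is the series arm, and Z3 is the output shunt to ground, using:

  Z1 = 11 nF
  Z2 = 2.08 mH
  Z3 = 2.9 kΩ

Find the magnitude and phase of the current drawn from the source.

Step 1 — Angular frequency: ω = 2π·f = 2π·697 = 4379 rad/s.
Step 2 — Component impedances:
  Z1: Z = 1/(jωC) = -j/(ω·C) = 0 - j2.076e+04 Ω
  Z2: Z = jωL = j·4379·0.00208 = 0 + j9.109 Ω
  Z3: Z = R = 2900 Ω
Step 3 — With open output, the series arm Z2 and the output shunt Z3 appear in series to ground: Z2 + Z3 = 2900 + j9.109 Ω.
Step 4 — Parallel with input shunt Z1: Z_in = Z1 || (Z2 + Z3) = 2847 - j388.8 Ω = 2873∠-7.8° Ω.
Step 5 — Source phasor: V = 51.4∠45.0° V = 36.35 + j36.35 V.
Step 6 — Ohm's law: I = V / Z_total = (36.35 + j36.35) / (2847 - j388.8) = 0.01082 + j0.01424 A.
Step 7 — Convert to polar: |I| = 0.01789 A, ∠I = 52.8°.

I = 0.01789∠52.8° A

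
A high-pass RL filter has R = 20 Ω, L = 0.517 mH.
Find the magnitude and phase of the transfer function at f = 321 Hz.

Step 1 — Angular frequency: ω = 2π·321 = 2017 rad/s.
Step 2 — Transfer function: H(jω) = jωL/(R + jωL).
Step 3 — Numerator jωL = j·1.043; denominator R + jωL = 20 + j1.043.
Step 4 — H = 0.002711 + j0.052.
Step 5 — Magnitude: |H| = 0.05207 (-25.7 dB); phase: φ = 87.0°.

|H| = 0.05207 (-25.7 dB), φ = 87.0°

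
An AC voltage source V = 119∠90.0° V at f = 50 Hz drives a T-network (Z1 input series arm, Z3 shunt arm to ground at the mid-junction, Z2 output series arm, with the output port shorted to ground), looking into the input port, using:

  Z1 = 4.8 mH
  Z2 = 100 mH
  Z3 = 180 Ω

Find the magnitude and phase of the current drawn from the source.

Step 1 — Angular frequency: ω = 2π·f = 2π·50 = 314.2 rad/s.
Step 2 — Component impedances:
  Z1: Z = jωL = j·314.2·0.0048 = 0 + j1.508 Ω
  Z2: Z = jωL = j·314.2·0.1 = 0 + j31.42 Ω
  Z3: Z = R = 180 Ω
Step 3 — With the output port shorted to ground, the output series arm Z2 runs from the junction to ground; the shunt arm Z3 also runs from the junction to ground. They appear in parallel: Z3 || Z2 = 5.321 + j30.49 Ω.
Step 4 — Series with input arm Z1: Z_in = Z1 + (Z3 || Z2) = 5.321 + j32 Ω = 32.43∠80.6° Ω.
Step 5 — Source phasor: V = 119∠90.0° V = 0 + j119 V.
Step 6 — Ohm's law: I = V / Z_total = (0 + j119) / (5.321 + j32) = 3.619 + j0.6019 A.
Step 7 — Convert to polar: |I| = 3.669 A, ∠I = 9.4°.

I = 3.669∠9.4° A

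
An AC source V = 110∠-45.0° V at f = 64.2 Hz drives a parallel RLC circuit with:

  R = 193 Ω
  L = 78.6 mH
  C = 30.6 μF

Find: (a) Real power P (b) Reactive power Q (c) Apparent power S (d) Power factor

Step 1 — Angular frequency: ω = 2π·f = 2π·64.2 = 403.4 rad/s.
Step 2 — Component impedances:
  R: Z = R = 193 Ω
  L: Z = jωL = j·403.4·0.0786 = 0 + j31.71 Ω
  C: Z = 1/(jωC) = -j/(ω·C) = 0 - j81.01 Ω
Step 3 — Parallel combination: 1/Z_total = 1/R + 1/L + 1/C; Z_total = 13.11 + j48.56 Ω = 50.29∠74.9° Ω.
Step 4 — Source phasor: V = 110∠-45.0° V = 77.78 - j77.78 V.
Step 5 — Current: I = V / Z = -1.09 - j1.896 A = 2.187∠-119.9° A.
Step 6 — Complex power: S = V·I* = 62.69 + j232.3 VA.
Step 7 — Real power: P = Re(S) = 62.69 W.
Step 8 — Reactive power: Q = Im(S) = 232.3 VAR.
Step 9 — Apparent power: |S| = 240.6 VA.
Step 10 — Power factor: PF = P/|S| = 0.2606 (lagging).

(a) P = 62.69 W  (b) Q = 232.3 VAR  (c) S = 240.6 VA  (d) PF = 0.2606 (lagging)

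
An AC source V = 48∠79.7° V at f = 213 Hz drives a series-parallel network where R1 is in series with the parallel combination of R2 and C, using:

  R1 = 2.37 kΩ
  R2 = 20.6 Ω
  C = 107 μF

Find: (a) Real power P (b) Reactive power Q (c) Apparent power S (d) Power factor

Step 1 — Angular frequency: ω = 2π·f = 2π·213 = 1338 rad/s.
Step 2 — Component impedances:
  R1: Z = R = 2370 Ω
  R2: Z = R = 20.6 Ω
  C: Z = 1/(jωC) = -j/(ω·C) = 0 - j6.983 Ω
Step 3 — Parallel branch: R2 || C = 1/(1/R2 + 1/C) = 2.123 - j6.263 Ω.
Step 4 — Series with R1: Z_total = R1 + (R2 || C) = 2372 - j6.263 Ω = 2372∠-0.2° Ω.
Step 5 — Source phasor: V = 48∠79.7° V = 8.583 + j47.23 V.
Step 6 — Current: I = V / Z = 0.003565 + j0.01992 A = 0.02023∠79.9° A.
Step 7 — Complex power: S = V·I* = 0.9713 - j0.002565 VA.
Step 8 — Real power: P = Re(S) = 0.9713 W.
Step 9 — Reactive power: Q = Im(S) = -0.002565 VAR.
Step 10 — Apparent power: |S| = 0.9713 VA.
Step 11 — Power factor: PF = P/|S| = 1 (leading).

(a) P = 0.9713 W  (b) Q = -0.002565 VAR  (c) S = 0.9713 VA  (d) PF = 1 (leading)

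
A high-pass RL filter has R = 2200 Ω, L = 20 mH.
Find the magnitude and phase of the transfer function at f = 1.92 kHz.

Step 1 — Angular frequency: ω = 2π·1920 = 1.206e+04 rad/s.
Step 2 — Transfer function: H(jω) = jωL/(R + jωL).
Step 3 — Numerator jωL = j·241.3; denominator R + jωL = 2200 + j241.3.
Step 4 — H = 0.01188 + j0.1084.
Step 5 — Magnitude: |H| = 0.109 (-19.3 dB); phase: φ = 83.7°.

|H| = 0.109 (-19.3 dB), φ = 83.7°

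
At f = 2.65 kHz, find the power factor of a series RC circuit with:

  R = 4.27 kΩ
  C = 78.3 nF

Step 1 — Angular frequency: ω = 2π·f = 2π·2650 = 1.665e+04 rad/s.
Step 2 — Component impedances:
  R: Z = R = 4270 Ω
  C: Z = 1/(jωC) = -j/(ω·C) = 0 - j767 Ω
Step 3 — Series combination: Z_total = R + C = 4270 - j767 Ω = 4338∠-10.2° Ω.
Step 4 — Power factor: PF = cos(φ) = Re(Z)/|Z| = 4270/4338.34 = 0.9842.
Step 5 — Type: Im(Z) = -767 ⇒ leading (phase φ = -10.2°).

PF = 0.9842 (leading, φ = -10.2°)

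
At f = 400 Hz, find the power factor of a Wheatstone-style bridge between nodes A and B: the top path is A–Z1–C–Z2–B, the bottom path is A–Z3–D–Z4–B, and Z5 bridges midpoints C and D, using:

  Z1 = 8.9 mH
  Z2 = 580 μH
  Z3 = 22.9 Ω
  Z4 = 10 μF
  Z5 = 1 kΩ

Step 1 — Angular frequency: ω = 2π·f = 2π·400 = 2513 rad/s.
Step 2 — Component impedances:
  Z1: Z = jωL = j·2513·0.0089 = 0 + j22.37 Ω
  Z2: Z = jωL = j·2513·0.00058 = 0 + j1.458 Ω
  Z3: Z = R = 22.9 Ω
  Z4: Z = 1/(jωC) = -j/(ω·C) = 0 - j39.79 Ω
  Z5: Z = R = 1000 Ω
Step 3 — Bridge requires nodal analysis (the Z5 bridge couples midpoints C and D, so the two paths cannot be reduced to a simple series/parallel combination). Setting node B to ground and injecting 1 A at node A, the 3-node admittance system at A, C, D solves to V_A = Z_AB = 16.28 + j34.56 Ω = 38.21∠64.8° Ω.
Step 4 — Power factor: PF = cos(φ) = Re(Z)/|Z| = 16.285/38.208 = 0.4262.
Step 5 — Type: Im(Z) = 34.56 ⇒ lagging (phase φ = 64.8°).

PF = 0.4262 (lagging, φ = 64.8°)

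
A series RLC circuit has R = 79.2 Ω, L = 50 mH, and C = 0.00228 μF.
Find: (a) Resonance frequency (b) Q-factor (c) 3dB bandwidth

Step 1 — Resonance: ω₀ = 1/√(LC) = 1/√(0.05·2.28e-09) = 9.366e+04 rad/s.
Step 2 — f₀ = ω₀/(2π) = 1.491e+04 Hz.
Step 3 — Series Q: Q = ω₀L/R = 9.366e+04·0.05/79.2 = 59.13.
Step 4 — Bandwidth: Δω = ω₀/Q = 1584 rad/s; BW = Δω/(2π) = 252.1 Hz.

(a) f₀ = 1.491e+04 Hz  (b) Q = 59.13  (c) BW = 252.1 Hz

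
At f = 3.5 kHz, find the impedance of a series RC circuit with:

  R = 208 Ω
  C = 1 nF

Step 1 — Angular frequency: ω = 2π·f = 2π·3500 = 2.199e+04 rad/s.
Step 2 — Component impedances:
  R: Z = R = 208 Ω
  C: Z = 1/(jωC) = -j/(ω·C) = 0 - j4.547e+04 Ω
Step 3 — Series combination: Z_total = R + C = 208 - j4.547e+04 Ω = 4.547e+04∠-89.7° Ω.

Z = 208 - j4.547e+04 Ω = 4.547e+04∠-89.7° Ω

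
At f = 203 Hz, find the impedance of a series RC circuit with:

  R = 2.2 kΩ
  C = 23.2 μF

Step 1 — Angular frequency: ω = 2π·f = 2π·203 = 1275 rad/s.
Step 2 — Component impedances:
  R: Z = R = 2200 Ω
  C: Z = 1/(jωC) = -j/(ω·C) = 0 - j33.79 Ω
Step 3 — Series combination: Z_total = R + C = 2200 - j33.79 Ω = 2200∠-0.9° Ω.

Z = 2200 - j33.79 Ω = 2200∠-0.9° Ω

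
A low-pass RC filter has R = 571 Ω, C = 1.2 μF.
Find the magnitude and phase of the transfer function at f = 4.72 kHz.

Step 1 — Angular frequency: ω = 2π·4720 = 2.966e+04 rad/s.
Step 2 — Transfer function: H(jω) = 1/(1 + jωRC).
Step 3 — Denominator: 1 + jωRC = 1 + j·2.966e+04·571·1.2e-06 = 1 + j20.32.
Step 4 — H = 0.002416 - j0.04909.
Step 5 — Magnitude: |H| = 0.04915 (-26.2 dB); phase: φ = -87.2°.

|H| = 0.04915 (-26.2 dB), φ = -87.2°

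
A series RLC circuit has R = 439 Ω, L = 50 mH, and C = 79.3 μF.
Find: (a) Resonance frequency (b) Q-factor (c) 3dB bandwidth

Step 1 — Resonance: ω₀ = 1/√(LC) = 1/√(0.05·7.93e-05) = 502.2 rad/s.
Step 2 — f₀ = ω₀/(2π) = 79.93 Hz.
Step 3 — Series Q: Q = ω₀L/R = 502.2·0.05/439 = 0.0572.
Step 4 — Bandwidth: Δω = ω₀/Q = 8780 rad/s; BW = Δω/(2π) = 1397 Hz.

(a) f₀ = 79.93 Hz  (b) Q = 0.0572  (c) BW = 1397 Hz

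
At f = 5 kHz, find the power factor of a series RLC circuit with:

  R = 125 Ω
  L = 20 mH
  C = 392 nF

Step 1 — Angular frequency: ω = 2π·f = 2π·5000 = 3.142e+04 rad/s.
Step 2 — Component impedances:
  R: Z = R = 125 Ω
  L: Z = jωL = j·3.142e+04·0.02 = 0 + j628.3 Ω
  C: Z = 1/(jωC) = -j/(ω·C) = 0 - j81.2 Ω
Step 3 — Series combination: Z_total = R + L + C = 125 + j547.1 Ω = 561.2∠77.1° Ω.
Step 4 — Power factor: PF = cos(φ) = Re(Z)/|Z| = 125/561.2 = 0.2227.
Step 5 — Type: Im(Z) = 547.1 ⇒ lagging (phase φ = 77.1°).

PF = 0.2227 (lagging, φ = 77.1°)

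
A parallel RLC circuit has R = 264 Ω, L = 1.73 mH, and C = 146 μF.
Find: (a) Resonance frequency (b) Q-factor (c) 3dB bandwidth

Step 1 — Resonance: ω₀ = 1/√(LC) = 1/√(0.00173·0.000146) = 1990 rad/s.
Step 2 — f₀ = ω₀/(2π) = 316.7 Hz.
Step 3 — Parallel Q: Q = R/(ω₀L) = 264/(1990·0.00173) = 76.69.
Step 4 — Bandwidth: Δω = ω₀/Q = 25.94 rad/s; BW = Δω/(2π) = 4.129 Hz.

(a) f₀ = 316.7 Hz  (b) Q = 76.69  (c) BW = 4.129 Hz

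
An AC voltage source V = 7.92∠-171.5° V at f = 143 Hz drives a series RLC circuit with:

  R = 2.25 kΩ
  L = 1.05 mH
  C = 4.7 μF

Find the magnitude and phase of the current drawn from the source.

Step 1 — Angular frequency: ω = 2π·f = 2π·143 = 898.5 rad/s.
Step 2 — Component impedances:
  R: Z = R = 2250 Ω
  L: Z = jωL = j·898.5·0.00105 = 0 + j0.9434 Ω
  C: Z = 1/(jωC) = -j/(ω·C) = 0 - j236.8 Ω
Step 3 — Series combination: Z_total = R + L + C = 2250 - j235.9 Ω = 2262∠-6.0° Ω.
Step 4 — Source phasor: V = 7.92∠-171.5° V = -7.833 - j1.171 V.
Step 5 — Ohm's law: I = V / Z_total = (-7.833 - j1.171) / (2250 - j235.9) = -0.00339 - j0.0008756 A.
Step 6 — Convert to polar: |I| = 0.003501 A, ∠I = -165.5°.

I = 0.003501∠-165.5° A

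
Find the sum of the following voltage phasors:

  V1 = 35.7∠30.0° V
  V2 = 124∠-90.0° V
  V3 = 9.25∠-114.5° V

Step 1 — Convert each phasor to rectangular form:
  V1 = 35.7·(cos(30.0°) + j·sin(30.0°)) = 30.92 + j17.85 V
  V2 = 124·(cos(-90.0°) + j·sin(-90.0°)) = 0 - j124 V
  V3 = 9.25·(cos(-114.5°) + j·sin(-114.5°)) = -3.836 - j8.417 V
Step 2 — Sum components: V_total = 27.08 - j114.6 V.
Step 3 — Convert to polar: |V_total| = 117.7 V, ∠V_total = -76.7°.

V_total = 117.7∠-76.7° V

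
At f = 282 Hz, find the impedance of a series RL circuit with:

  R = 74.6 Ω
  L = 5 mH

Step 1 — Angular frequency: ω = 2π·f = 2π·282 = 1772 rad/s.
Step 2 — Component impedances:
  R: Z = R = 74.6 Ω
  L: Z = jωL = j·1772·0.005 = 0 + j8.859 Ω
Step 3 — Series combination: Z_total = R + L = 74.6 + j8.859 Ω = 75.12∠6.8° Ω.

Z = 74.6 + j8.859 Ω = 75.12∠6.8° Ω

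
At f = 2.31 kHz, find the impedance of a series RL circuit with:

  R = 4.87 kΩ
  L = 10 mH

Step 1 — Angular frequency: ω = 2π·f = 2π·2310 = 1.451e+04 rad/s.
Step 2 — Component impedances:
  R: Z = R = 4870 Ω
  L: Z = jωL = j·1.451e+04·0.01 = 0 + j145.1 Ω
Step 3 — Series combination: Z_total = R + L = 4870 + j145.1 Ω = 4872∠1.7° Ω.

Z = 4870 + j145.1 Ω = 4872∠1.7° Ω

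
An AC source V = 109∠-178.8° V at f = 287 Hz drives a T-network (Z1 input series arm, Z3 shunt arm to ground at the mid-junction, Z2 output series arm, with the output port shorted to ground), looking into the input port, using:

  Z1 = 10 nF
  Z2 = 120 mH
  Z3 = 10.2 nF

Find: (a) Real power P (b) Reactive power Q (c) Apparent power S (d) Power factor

Step 1 — Angular frequency: ω = 2π·f = 2π·287 = 1803 rad/s.
Step 2 — Component impedances:
  Z1: Z = 1/(jωC) = -j/(ω·C) = 0 - j5.545e+04 Ω
  Z2: Z = jωL = j·1803·0.12 = 0 + j216.4 Ω
  Z3: Z = 1/(jωC) = -j/(ω·C) = 0 - j5.437e+04 Ω
Step 3 — With the output port shorted to ground, the output series arm Z2 runs from the junction to ground; the shunt arm Z3 also runs from the junction to ground. They appear in parallel: Z3 || Z2 = 0 + j217.3 Ω.
Step 4 — Series with input arm Z1: Z_in = Z1 + (Z3 || Z2) = 0 - j5.524e+04 Ω = 5.524e+04∠-90.0° Ω.
Step 5 — Source phasor: V = 109∠-178.8° V = -109 - j2.283 V.
Step 6 — Current: I = V / Z = 4.133e-05 - j0.001973 A = 0.001973∠-88.8° A.
Step 7 — Complex power: S = V·I* = 0 - j0.2151 VA.
Step 8 — Real power: P = Re(S) = 0 W.
Step 9 — Reactive power: Q = Im(S) = -0.2151 VAR.
Step 10 — Apparent power: |S| = 0.2151 VA.
Step 11 — Power factor: PF = P/|S| = 0 (leading).

(a) P = 0 W  (b) Q = -0.2151 VAR  (c) S = 0.2151 VA  (d) PF = 0 (leading)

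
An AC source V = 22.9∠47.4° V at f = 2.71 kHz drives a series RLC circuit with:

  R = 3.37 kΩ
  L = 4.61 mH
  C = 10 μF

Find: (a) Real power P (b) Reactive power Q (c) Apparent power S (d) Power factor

Step 1 — Angular frequency: ω = 2π·f = 2π·2710 = 1.703e+04 rad/s.
Step 2 — Component impedances:
  R: Z = R = 3370 Ω
  L: Z = jωL = j·1.703e+04·0.00461 = 0 + j78.5 Ω
  C: Z = 1/(jωC) = -j/(ω·C) = 0 - j5.873 Ω
Step 3 — Series combination: Z_total = R + L + C = 3370 + j72.62 Ω = 3371∠1.2° Ω.
Step 4 — Source phasor: V = 22.9∠47.4° V = 15.5 + j16.86 V.
Step 5 — Current: I = V / Z = 0.004705 + j0.004901 A = 0.006794∠46.2° A.
Step 6 — Complex power: S = V·I* = 0.1555 + j0.003352 VA.
Step 7 — Real power: P = Re(S) = 0.1555 W.
Step 8 — Reactive power: Q = Im(S) = 0.003352 VAR.
Step 9 — Apparent power: |S| = 0.1556 VA.
Step 10 — Power factor: PF = P/|S| = 0.9998 (lagging).

(a) P = 0.1555 W  (b) Q = 0.003352 VAR  (c) S = 0.1556 VA  (d) PF = 0.9998 (lagging)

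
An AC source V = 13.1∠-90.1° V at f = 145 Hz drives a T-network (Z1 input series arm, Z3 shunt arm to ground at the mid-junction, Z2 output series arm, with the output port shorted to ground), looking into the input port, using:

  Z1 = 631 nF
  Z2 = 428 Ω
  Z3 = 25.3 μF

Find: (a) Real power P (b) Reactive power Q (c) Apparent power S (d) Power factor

Step 1 — Angular frequency: ω = 2π·f = 2π·145 = 911.1 rad/s.
Step 2 — Component impedances:
  Z1: Z = 1/(jωC) = -j/(ω·C) = 0 - j1739 Ω
  Z2: Z = R = 428 Ω
  Z3: Z = 1/(jωC) = -j/(ω·C) = 0 - j43.38 Ω
Step 3 — With the output port shorted to ground, the output series arm Z2 runs from the junction to ground; the shunt arm Z3 also runs from the junction to ground. They appear in parallel: Z3 || Z2 = 4.353 - j42.94 Ω.
Step 4 — Series with input arm Z1: Z_in = Z1 + (Z3 || Z2) = 4.353 - j1782 Ω = 1782∠-89.9° Ω.
Step 5 — Source phasor: V = 13.1∠-90.1° V = -0.02286 - j13.1 V.
Step 6 — Current: I = V / Z = 0.007349 - j3.078e-05 A = 0.007349∠-0.2° A.
Step 7 — Complex power: S = V·I* = 0.0002351 - j0.09628 VA.
Step 8 — Real power: P = Re(S) = 0.0002351 W.
Step 9 — Reactive power: Q = Im(S) = -0.09628 VAR.
Step 10 — Apparent power: |S| = 0.09628 VA.
Step 11 — Power factor: PF = P/|S| = 0.002442 (leading).

(a) P = 0.0002351 W  (b) Q = -0.09628 VAR  (c) S = 0.09628 VA  (d) PF = 0.002442 (leading)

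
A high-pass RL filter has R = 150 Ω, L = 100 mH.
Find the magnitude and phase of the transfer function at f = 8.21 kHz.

Step 1 — Angular frequency: ω = 2π·8210 = 5.158e+04 rad/s.
Step 2 — Transfer function: H(jω) = jωL/(R + jωL).
Step 3 — Numerator jωL = j·5158; denominator R + jωL = 150 + j5158.
Step 4 — H = 0.9992 + j0.02905.
Step 5 — Magnitude: |H| = 0.9996 (-0.0 dB); phase: φ = 1.7°.

|H| = 0.9996 (-0.0 dB), φ = 1.7°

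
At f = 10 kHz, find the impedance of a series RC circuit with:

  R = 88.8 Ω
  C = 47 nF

Step 1 — Angular frequency: ω = 2π·f = 2π·1e+04 = 6.283e+04 rad/s.
Step 2 — Component impedances:
  R: Z = R = 88.8 Ω
  C: Z = 1/(jωC) = -j/(ω·C) = 0 - j338.6 Ω
Step 3 — Series combination: Z_total = R + C = 88.8 - j338.6 Ω = 350.1∠-75.3° Ω.

Z = 88.8 - j338.6 Ω = 350.1∠-75.3° Ω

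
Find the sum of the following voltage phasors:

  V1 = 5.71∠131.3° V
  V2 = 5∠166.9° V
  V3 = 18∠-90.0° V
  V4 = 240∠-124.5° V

Step 1 — Convert each phasor to rectangular form:
  V1 = 5.71·(cos(131.3°) + j·sin(131.3°)) = -3.769 + j4.29 V
  V2 = 5·(cos(166.9°) + j·sin(166.9°)) = -4.87 + j1.133 V
  V3 = 18·(cos(-90.0°) + j·sin(-90.0°)) = 0 - j18 V
  V4 = 240·(cos(-124.5°) + j·sin(-124.5°)) = -135.9 - j197.8 V
Step 2 — Sum components: V_total = -144.6 - j210.4 V.
Step 3 — Convert to polar: |V_total| = 255.3 V, ∠V_total = -124.5°.

V_total = 255.3∠-124.5° V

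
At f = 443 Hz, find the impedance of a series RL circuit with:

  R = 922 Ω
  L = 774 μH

Step 1 — Angular frequency: ω = 2π·f = 2π·443 = 2783 rad/s.
Step 2 — Component impedances:
  R: Z = R = 922 Ω
  L: Z = jωL = j·2783·0.000774 = 0 + j2.154 Ω
Step 3 — Series combination: Z_total = R + L = 922 + j2.154 Ω = 922∠0.1° Ω.

Z = 922 + j2.154 Ω = 922∠0.1° Ω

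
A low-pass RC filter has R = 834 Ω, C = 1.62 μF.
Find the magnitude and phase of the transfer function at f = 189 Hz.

Step 1 — Angular frequency: ω = 2π·189 = 1188 rad/s.
Step 2 — Transfer function: H(jω) = 1/(1 + jωRC).
Step 3 — Denominator: 1 + jωRC = 1 + j·1188·834·1.62e-06 = 1 + j1.604.
Step 4 — H = 0.2798 - j0.4489.
Step 5 — Magnitude: |H| = 0.5289 (-5.5 dB); phase: φ = -58.1°.

|H| = 0.5289 (-5.5 dB), φ = -58.1°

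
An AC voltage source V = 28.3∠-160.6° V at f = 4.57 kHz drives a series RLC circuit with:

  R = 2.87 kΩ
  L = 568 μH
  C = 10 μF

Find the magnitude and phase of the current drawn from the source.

Step 1 — Angular frequency: ω = 2π·f = 2π·4570 = 2.871e+04 rad/s.
Step 2 — Component impedances:
  R: Z = R = 2870 Ω
  L: Z = jωL = j·2.871e+04·0.000568 = 0 + j16.31 Ω
  C: Z = 1/(jωC) = -j/(ω·C) = 0 - j3.483 Ω
Step 3 — Series combination: Z_total = R + L + C = 2870 + j12.83 Ω = 2870∠0.3° Ω.
Step 4 — Source phasor: V = 28.3∠-160.6° V = -26.69 - j9.4 V.
Step 5 — Ohm's law: I = V / Z_total = (-26.69 - j9.4) / (2870 + j12.83) = -0.009315 - j0.003234 A.
Step 6 — Convert to polar: |I| = 0.009861 A, ∠I = -160.9°.

I = 0.009861∠-160.9° A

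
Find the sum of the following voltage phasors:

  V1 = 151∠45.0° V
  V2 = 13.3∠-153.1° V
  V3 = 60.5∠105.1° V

Step 1 — Convert each phasor to rectangular form:
  V1 = 151·(cos(45.0°) + j·sin(45.0°)) = 106.8 + j106.8 V
  V2 = 13.3·(cos(-153.1°) + j·sin(-153.1°)) = -11.86 - j6.017 V
  V3 = 60.5·(cos(105.1°) + j·sin(105.1°)) = -15.76 + j58.41 V
Step 2 — Sum components: V_total = 79.15 + j159.2 V.
Step 3 — Convert to polar: |V_total| = 177.8 V, ∠V_total = 63.6°.

V_total = 177.8∠63.6° V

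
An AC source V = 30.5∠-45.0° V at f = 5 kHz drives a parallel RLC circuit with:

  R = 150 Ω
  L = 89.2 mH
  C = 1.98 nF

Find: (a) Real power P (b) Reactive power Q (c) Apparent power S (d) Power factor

Step 1 — Angular frequency: ω = 2π·f = 2π·5000 = 3.142e+04 rad/s.
Step 2 — Component impedances:
  R: Z = R = 150 Ω
  L: Z = jωL = j·3.142e+04·0.0892 = 0 + j2802 Ω
  C: Z = 1/(jωC) = -j/(ω·C) = 0 - j1.608e+04 Ω
Step 3 — Parallel combination: 1/Z_total = 1/R + 1/L + 1/C; Z_total = 149.7 + j6.617 Ω = 149.9∠2.5° Ω.
Step 4 — Source phasor: V = 30.5∠-45.0° V = 21.57 - j21.57 V.
Step 5 — Current: I = V / Z = 0.1374 - j0.1501 A = 0.2035∠-47.5° A.
Step 6 — Complex power: S = V·I* = 6.202 + j0.2741 VA.
Step 7 — Real power: P = Re(S) = 6.202 W.
Step 8 — Reactive power: Q = Im(S) = 0.2741 VAR.
Step 9 — Apparent power: |S| = 6.208 VA.
Step 10 — Power factor: PF = P/|S| = 0.999 (lagging).

(a) P = 6.202 W  (b) Q = 0.2741 VAR  (c) S = 6.208 VA  (d) PF = 0.999 (lagging)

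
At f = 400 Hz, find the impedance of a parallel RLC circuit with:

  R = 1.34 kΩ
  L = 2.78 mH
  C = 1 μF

Step 1 — Angular frequency: ω = 2π·f = 2π·400 = 2513 rad/s.
Step 2 — Component impedances:
  R: Z = R = 1340 Ω
  L: Z = jωL = j·2513·0.00278 = 0 + j6.987 Ω
  C: Z = 1/(jωC) = -j/(ω·C) = 0 - j397.9 Ω
Step 3 — Parallel combination: 1/Z_total = 1/R + 1/L + 1/C; Z_total = 0.03774 + j7.112 Ω = 7.112∠89.7° Ω.

Z = 0.03774 + j7.112 Ω = 7.112∠89.7° Ω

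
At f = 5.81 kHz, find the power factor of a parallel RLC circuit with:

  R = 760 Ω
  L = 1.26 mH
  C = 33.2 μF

Step 1 — Angular frequency: ω = 2π·f = 2π·5810 = 3.651e+04 rad/s.
Step 2 — Component impedances:
  R: Z = R = 760 Ω
  L: Z = jωL = j·3.651e+04·0.00126 = 0 + j46 Ω
  C: Z = 1/(jωC) = -j/(ω·C) = 0 - j0.8251 Ω
Step 3 — Parallel combination: 1/Z_total = 1/R + 1/L + 1/C; Z_total = 0.0009288 - j0.8402 Ω = 0.8402∠-89.9° Ω.
Step 4 — Power factor: PF = cos(φ) = Re(Z)/|Z| = 0.0009288/0.8402 = 0.001105.
Step 5 — Type: Im(Z) = -0.8402 ⇒ leading (phase φ = -89.9°).

PF = 0.001105 (leading, φ = -89.9°)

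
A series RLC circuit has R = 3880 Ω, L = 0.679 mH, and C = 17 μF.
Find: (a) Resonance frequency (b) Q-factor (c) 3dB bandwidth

Step 1 — Resonance: ω₀ = 1/√(LC) = 1/√(0.000679·1.7e-05) = 9308 rad/s.
Step 2 — f₀ = ω₀/(2π) = 1481 Hz.
Step 3 — Series Q: Q = ω₀L/R = 9308·0.000679/3880 = 0.001629.
Step 4 — Bandwidth: Δω = ω₀/Q = 5.714e+06 rad/s; BW = Δω/(2π) = 9.095e+05 Hz.

(a) f₀ = 1481 Hz  (b) Q = 0.001629  (c) BW = 9.095e+05 Hz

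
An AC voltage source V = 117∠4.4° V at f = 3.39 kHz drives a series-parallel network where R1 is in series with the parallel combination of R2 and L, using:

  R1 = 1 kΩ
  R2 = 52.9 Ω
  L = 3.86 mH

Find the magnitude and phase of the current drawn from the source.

Step 1 — Angular frequency: ω = 2π·f = 2π·3390 = 2.13e+04 rad/s.
Step 2 — Component impedances:
  R1: Z = R = 1000 Ω
  R2: Z = R = 52.9 Ω
  L: Z = jωL = j·2.13e+04·0.00386 = 0 + j82.22 Ω
Step 3 — Parallel branch: R2 || L = 1/(1/R2 + 1/L) = 37.41 + j24.07 Ω.
Step 4 — Series with R1: Z_total = R1 + (R2 || L) = 1037 + j24.07 Ω = 1038∠1.3° Ω.
Step 5 — Source phasor: V = 117∠4.4° V = 116.7 + j8.976 V.
Step 6 — Ohm's law: I = V / Z_total = (116.7 + j8.976) / (1037 + j24.07) = 0.1126 + j0.00604 A.
Step 7 — Convert to polar: |I| = 0.1128 A, ∠I = 3.1°.

I = 0.1128∠3.1° A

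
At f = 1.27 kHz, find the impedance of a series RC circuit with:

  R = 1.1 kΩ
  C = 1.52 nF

Step 1 — Angular frequency: ω = 2π·f = 2π·1270 = 7980 rad/s.
Step 2 — Component impedances:
  R: Z = R = 1100 Ω
  C: Z = 1/(jωC) = -j/(ω·C) = 0 - j8.245e+04 Ω
Step 3 — Series combination: Z_total = R + C = 1100 - j8.245e+04 Ω = 8.245e+04∠-89.2° Ω.

Z = 1100 - j8.245e+04 Ω = 8.245e+04∠-89.2° Ω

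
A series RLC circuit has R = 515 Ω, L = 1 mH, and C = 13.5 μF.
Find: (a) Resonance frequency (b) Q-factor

Step 1 — Resonance condition Im(Z)=0 gives ω₀ = 1/√(LC).
Step 2 — ω₀ = 1/√(0.001·1.35e-05) = 8607 rad/s.
Step 3 — f₀ = ω₀/(2π) = 1370 Hz.
Step 4 — Series Q: Q = ω₀L/R = 8607·0.001/515 = 0.01671.

(a) f₀ = 1370 Hz  (b) Q = 0.01671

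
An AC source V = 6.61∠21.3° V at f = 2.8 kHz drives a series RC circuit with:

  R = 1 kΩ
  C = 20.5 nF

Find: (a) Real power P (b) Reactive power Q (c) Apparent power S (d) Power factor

Step 1 — Angular frequency: ω = 2π·f = 2π·2800 = 1.759e+04 rad/s.
Step 2 — Component impedances:
  R: Z = R = 1000 Ω
  C: Z = 1/(jωC) = -j/(ω·C) = 0 - j2773 Ω
Step 3 — Series combination: Z_total = R + C = 1000 - j2773 Ω = 2948∠-70.2° Ω.
Step 4 — Source phasor: V = 6.61∠21.3° V = 6.158 + j2.401 V.
Step 5 — Current: I = V / Z = -5.745e-05 + j0.002242 A = 0.002243∠91.5° A.
Step 6 — Complex power: S = V·I* = 0.005029 - j0.01394 VA.
Step 7 — Real power: P = Re(S) = 0.005029 W.
Step 8 — Reactive power: Q = Im(S) = -0.01394 VAR.
Step 9 — Apparent power: |S| = 0.01482 VA.
Step 10 — Power factor: PF = P/|S| = 0.3393 (leading).

(a) P = 0.005029 W  (b) Q = -0.01394 VAR  (c) S = 0.01482 VA  (d) PF = 0.3393 (leading)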